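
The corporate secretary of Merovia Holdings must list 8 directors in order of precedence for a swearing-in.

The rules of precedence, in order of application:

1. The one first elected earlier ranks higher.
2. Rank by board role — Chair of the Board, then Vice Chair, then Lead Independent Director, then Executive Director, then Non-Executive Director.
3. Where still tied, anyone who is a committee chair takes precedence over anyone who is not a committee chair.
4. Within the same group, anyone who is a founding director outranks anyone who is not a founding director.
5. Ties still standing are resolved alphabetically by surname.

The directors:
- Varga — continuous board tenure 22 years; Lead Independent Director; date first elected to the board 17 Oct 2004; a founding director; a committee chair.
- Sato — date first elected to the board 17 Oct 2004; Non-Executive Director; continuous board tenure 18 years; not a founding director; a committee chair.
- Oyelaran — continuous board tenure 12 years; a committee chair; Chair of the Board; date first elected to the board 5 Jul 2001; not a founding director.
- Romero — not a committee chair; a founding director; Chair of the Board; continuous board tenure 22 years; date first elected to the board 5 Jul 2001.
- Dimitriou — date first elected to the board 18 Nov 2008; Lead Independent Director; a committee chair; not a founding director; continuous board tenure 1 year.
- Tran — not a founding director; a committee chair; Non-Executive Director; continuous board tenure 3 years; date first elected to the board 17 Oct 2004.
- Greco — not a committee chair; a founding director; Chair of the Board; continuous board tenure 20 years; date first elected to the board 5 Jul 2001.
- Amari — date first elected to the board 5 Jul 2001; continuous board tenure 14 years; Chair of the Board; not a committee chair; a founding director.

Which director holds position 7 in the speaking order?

By date first elected to the board (earlier first): Oyelaran, Amari, Greco and Romero (each 5 Jul 2001); then Varga, Sato and Tran (each 17 Oct 2004); then Dimitriou (18 Nov 2008).
Oyelaran, Amari, Greco and Romero are each Chair of the Board, so the next rule applies.
Among Oyelaran, Amari, Greco and Romero, a committee chair before not a committee chair: Oyelaran (a committee chair) before Amari, Greco and Romero (not a committee chair).
Amari, Greco and Romero are each a founding director, so the next rule applies.
Among Amari, Greco and Romero, alphabetically by surname: Amari before Greco before Romero.
Among Varga, Sato and Tran, by board role: Varga (Lead Independent Director) before Sato and Tran (Non-Executive Director).
Sato and Tran are each a committee chair, so the next rule applies.
Sato and Tran are each not a founding director, so the next rule applies.
Among Sato and Tran, alphabetically by surname: Sato before Tran.
Order: Oyelaran, Amari, Greco, Romero, Varga, Sato, Tran, Dimitriou.

Tran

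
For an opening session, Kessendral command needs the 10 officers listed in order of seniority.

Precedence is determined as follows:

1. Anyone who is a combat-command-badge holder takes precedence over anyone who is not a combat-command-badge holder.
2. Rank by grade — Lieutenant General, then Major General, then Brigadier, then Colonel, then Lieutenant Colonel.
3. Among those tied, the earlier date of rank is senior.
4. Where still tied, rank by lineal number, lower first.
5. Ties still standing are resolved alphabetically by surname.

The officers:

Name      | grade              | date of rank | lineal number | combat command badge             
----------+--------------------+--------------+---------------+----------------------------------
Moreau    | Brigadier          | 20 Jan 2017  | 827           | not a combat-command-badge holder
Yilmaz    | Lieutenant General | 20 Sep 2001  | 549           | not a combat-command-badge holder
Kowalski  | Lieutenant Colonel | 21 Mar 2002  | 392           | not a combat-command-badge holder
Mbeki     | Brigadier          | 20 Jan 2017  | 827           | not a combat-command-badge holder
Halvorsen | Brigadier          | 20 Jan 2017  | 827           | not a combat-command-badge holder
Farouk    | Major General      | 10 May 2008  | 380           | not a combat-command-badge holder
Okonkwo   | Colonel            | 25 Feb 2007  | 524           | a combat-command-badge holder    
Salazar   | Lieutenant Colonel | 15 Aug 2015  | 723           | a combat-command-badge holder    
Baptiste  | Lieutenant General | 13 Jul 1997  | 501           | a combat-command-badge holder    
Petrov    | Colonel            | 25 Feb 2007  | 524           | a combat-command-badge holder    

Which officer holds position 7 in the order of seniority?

Halvorsen

By the first rule: Baptiste, Okonkwo, Petrov and Salazar (each a combat-command-badge holder); then Yilmaz, Farouk, Halvorsen, Mbeki, Moreau and Kowalski (each not a combat-command-badge holder).
Among Baptiste, Okonkwo, Petrov and Salazar, by grade: Baptiste (Lieutenant General) before Okonkwo and Petrov (Colonel) before Salazar (Lieutenant Colonel).
Okonkwo and Petrov both have date of rank 25 Feb 2007, so the next rule applies.
Okonkwo and Petrov both have lineal number 524, so the next rule applies.
Among Okonkwo and Petrov, alphabetically by surname: Okonkwo before Petrov.
Among Yilmaz, Farouk, Halvorsen, Mbeki, Moreau and Kowalski, by grade: Yilmaz (Lieutenant General) before Farouk (Major General) before Halvorsen, Mbeki and Moreau (Brigadier) before Kowalski (Lieutenant Colonel).
Halvorsen, Mbeki and Moreau all have date of rank 20 Jan 2017, so the next rule applies.
Halvorsen, Mbeki and Moreau all have lineal number 827, so the next rule applies.
Among Halvorsen, Mbeki and Moreau, alphabetically by surname: Halvorsen before Mbeki before Moreau.
Order: Baptiste, Okonkwo, Petrov, Salazar, Yilmaz, Farouk, Halvorsen, Mbeki, Moreau, Kowalski.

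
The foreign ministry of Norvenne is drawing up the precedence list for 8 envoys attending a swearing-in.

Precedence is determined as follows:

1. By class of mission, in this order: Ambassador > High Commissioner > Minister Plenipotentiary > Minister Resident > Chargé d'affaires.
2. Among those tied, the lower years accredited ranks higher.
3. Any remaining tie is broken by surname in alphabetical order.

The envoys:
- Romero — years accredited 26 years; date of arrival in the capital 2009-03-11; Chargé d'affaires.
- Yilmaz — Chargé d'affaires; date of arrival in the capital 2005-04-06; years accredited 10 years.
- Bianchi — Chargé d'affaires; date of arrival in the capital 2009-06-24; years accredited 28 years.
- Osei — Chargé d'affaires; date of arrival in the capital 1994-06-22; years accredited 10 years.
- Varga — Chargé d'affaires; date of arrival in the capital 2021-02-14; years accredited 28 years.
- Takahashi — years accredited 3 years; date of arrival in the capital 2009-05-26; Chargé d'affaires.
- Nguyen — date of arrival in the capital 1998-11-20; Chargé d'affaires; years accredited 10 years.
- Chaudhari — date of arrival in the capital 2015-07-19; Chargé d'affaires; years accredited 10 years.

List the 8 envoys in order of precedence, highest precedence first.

Takahashi, Chaudhari, Nguyen, Osei, Yilmaz, Romero, Bianchi, Varga

By class of mission: Takahashi, Chaudhari, Nguyen, Osei, Yilmaz, Romero, Bianchi and Varga (Chargé d'affaires).
Among Takahashi, Chaudhari, Nguyen, Osei, Yilmaz, Romero, Bianchi and Varga, by years accredited (lower first): Takahashi (3 years) before Chaudhari, Nguyen, Osei and Yilmaz (10 years) before Romero (26 years) before Bianchi and Varga (28 years).
Among Chaudhari, Nguyen, Osei and Yilmaz, alphabetically by surname: Chaudhari before Nguyen before Osei before Yilmaz.
Among Bianchi and Varga, alphabetically by surname: Bianchi before Varga.
Full order: Takahashi, Chaudhari, Nguyen, Osei, Yilmaz, Romero, Bianchi, Varga.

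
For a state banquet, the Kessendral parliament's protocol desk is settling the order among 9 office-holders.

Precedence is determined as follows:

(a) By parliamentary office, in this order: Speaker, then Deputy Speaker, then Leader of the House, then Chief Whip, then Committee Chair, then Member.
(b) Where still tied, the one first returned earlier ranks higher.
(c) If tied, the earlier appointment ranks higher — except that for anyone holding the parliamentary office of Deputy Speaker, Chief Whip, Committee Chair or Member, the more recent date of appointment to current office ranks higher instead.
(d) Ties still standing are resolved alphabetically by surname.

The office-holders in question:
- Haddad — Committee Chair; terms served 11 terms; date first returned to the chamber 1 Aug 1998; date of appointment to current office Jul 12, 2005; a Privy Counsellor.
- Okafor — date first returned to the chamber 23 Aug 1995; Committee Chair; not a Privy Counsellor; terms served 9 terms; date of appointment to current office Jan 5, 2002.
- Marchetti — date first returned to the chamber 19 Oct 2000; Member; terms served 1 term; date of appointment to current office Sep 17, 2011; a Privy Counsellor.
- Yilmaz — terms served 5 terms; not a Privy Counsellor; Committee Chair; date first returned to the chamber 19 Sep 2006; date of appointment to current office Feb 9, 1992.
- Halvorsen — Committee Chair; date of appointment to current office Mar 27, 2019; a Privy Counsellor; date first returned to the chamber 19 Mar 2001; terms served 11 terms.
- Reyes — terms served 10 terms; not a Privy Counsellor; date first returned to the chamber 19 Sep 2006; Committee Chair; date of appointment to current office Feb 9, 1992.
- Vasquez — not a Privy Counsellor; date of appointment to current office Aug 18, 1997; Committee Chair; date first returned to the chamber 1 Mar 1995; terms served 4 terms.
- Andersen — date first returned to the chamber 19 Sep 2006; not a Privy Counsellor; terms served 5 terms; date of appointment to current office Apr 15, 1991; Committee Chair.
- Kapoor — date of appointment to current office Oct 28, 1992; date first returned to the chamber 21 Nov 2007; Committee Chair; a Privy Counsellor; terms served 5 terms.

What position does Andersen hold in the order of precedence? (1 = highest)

By parliamentary office: Vasquez, Okafor, Haddad, Halvorsen, Reyes, Yilmaz, Andersen and Kapoor (Committee Chair); then Marchetti (Member).
Among Vasquez, Okafor, Haddad, Halvorsen, Reyes, Yilmaz, Andersen and Kapoor, by date first returned to the chamber (earlier first): Vasquez (1 Mar 1995) before Okafor (23 Aug 1995) before Haddad (1 Aug 1998) before Halvorsen (19 Mar 2001) before Reyes, Yilmaz and Andersen (19 Sep 2006) before Kapoor (21 Nov 2007).
Among Reyes, Yilmaz and Andersen, by date of appointment to current office (later first) (reversed rule for this group): Reyes and Yilmaz (Feb 9, 1992) before Andersen (Apr 15, 1991).
Among Reyes and Yilmaz, alphabetically by surname: Reyes before Yilmaz.
Order: Vasquez, Okafor, Haddad, Halvorsen, Reyes, Yilmaz, Andersen, Kapoor, Marchetti. So position 7.

7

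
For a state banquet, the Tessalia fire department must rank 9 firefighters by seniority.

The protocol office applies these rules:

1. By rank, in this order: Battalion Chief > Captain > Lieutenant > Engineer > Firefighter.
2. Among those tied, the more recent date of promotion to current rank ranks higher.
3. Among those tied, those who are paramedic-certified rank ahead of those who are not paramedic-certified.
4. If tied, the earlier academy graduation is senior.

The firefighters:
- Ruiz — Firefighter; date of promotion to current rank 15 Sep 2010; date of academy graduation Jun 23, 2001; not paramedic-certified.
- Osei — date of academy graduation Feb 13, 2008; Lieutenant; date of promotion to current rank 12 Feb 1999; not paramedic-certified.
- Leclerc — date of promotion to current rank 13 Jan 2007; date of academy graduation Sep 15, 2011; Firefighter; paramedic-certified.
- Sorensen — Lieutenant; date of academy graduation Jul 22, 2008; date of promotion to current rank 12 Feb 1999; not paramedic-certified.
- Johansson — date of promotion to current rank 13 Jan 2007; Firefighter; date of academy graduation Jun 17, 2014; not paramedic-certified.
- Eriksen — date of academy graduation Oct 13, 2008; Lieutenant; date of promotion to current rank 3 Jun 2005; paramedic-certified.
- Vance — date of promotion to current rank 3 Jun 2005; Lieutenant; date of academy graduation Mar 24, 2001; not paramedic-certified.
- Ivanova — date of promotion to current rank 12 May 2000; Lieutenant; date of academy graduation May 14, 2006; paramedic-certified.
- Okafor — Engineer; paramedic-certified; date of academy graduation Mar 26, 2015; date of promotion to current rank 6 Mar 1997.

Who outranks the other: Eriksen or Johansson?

By rank: Eriksen, Vance, Ivanova, Osei and Sorensen (Lieutenant); then Okafor (Engineer); then Ruiz, Leclerc and Johansson (Firefighter).
Among Eriksen, Vance, Ivanova, Osei and Sorensen, by date of promotion to current rank (later first): Eriksen and Vance (3 Jun 2005) before Ivanova (12 May 2000) before Osei and Sorensen (12 Feb 1999).
Among Eriksen and Vance, paramedic-certified before not paramedic-certified: Eriksen (paramedic-certified) before Vance (not paramedic-certified).
Osei and Sorensen are each not paramedic-certified, so the next rule applies.
Among Osei and Sorensen, by date of academy graduation (earlier first): Osei (Feb 13, 2008) before Sorensen (Jul 22, 2008).
Among Ruiz, Leclerc and Johansson, by date of promotion to current rank (later first): Ruiz (15 Sep 2010) before Leclerc and Johansson (13 Jan 2007).
Among Leclerc and Johansson, paramedic-certified before not paramedic-certified: Leclerc (paramedic-certified) before Johansson (not paramedic-certified).
So Eriksen takes precedence.

Eriksen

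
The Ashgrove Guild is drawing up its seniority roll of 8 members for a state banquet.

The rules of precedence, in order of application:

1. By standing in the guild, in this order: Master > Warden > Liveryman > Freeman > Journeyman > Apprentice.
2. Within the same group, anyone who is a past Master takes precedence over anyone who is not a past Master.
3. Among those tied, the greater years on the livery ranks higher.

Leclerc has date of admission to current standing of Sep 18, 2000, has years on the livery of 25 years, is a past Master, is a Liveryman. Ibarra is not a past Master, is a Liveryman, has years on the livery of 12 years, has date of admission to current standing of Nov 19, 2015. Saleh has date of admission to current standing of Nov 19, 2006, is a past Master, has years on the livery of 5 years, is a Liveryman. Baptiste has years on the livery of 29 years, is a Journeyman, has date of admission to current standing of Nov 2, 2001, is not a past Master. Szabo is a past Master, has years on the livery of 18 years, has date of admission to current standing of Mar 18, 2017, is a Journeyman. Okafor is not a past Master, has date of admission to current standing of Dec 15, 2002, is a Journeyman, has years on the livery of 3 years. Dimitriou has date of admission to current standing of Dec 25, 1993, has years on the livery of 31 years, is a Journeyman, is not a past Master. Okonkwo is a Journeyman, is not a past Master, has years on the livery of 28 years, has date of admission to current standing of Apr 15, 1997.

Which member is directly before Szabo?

By standing in the guild: Leclerc, Saleh and Ibarra (Liveryman); then Szabo, Dimitriou, Baptiste, Okonkwo and Okafor (Journeyman).
Among Leclerc, Saleh and Ibarra, a past Master before not a past Master: Leclerc and Saleh (a past Master) before Ibarra (not a past Master).
Among Leclerc and Saleh, by years on the livery (higher first): Leclerc (25 years) before Saleh (5 years).
Among Szabo, Dimitriou, Baptiste, Okonkwo and Okafor, a past Master before not a past Master: Szabo (a past Master) before Dimitriou, Baptiste, Okonkwo and Okafor (not a past Master).
Among Dimitriou, Baptiste, Okonkwo and Okafor, by years on the livery (higher first): Dimitriou (31 years) before Baptiste (29 years) before Okonkwo (28 years) before Okafor (3 years).
Order: Leclerc, Saleh, Ibarra, Szabo, Dimitriou, Baptiste, Okonkwo, Okafor.

Ibarra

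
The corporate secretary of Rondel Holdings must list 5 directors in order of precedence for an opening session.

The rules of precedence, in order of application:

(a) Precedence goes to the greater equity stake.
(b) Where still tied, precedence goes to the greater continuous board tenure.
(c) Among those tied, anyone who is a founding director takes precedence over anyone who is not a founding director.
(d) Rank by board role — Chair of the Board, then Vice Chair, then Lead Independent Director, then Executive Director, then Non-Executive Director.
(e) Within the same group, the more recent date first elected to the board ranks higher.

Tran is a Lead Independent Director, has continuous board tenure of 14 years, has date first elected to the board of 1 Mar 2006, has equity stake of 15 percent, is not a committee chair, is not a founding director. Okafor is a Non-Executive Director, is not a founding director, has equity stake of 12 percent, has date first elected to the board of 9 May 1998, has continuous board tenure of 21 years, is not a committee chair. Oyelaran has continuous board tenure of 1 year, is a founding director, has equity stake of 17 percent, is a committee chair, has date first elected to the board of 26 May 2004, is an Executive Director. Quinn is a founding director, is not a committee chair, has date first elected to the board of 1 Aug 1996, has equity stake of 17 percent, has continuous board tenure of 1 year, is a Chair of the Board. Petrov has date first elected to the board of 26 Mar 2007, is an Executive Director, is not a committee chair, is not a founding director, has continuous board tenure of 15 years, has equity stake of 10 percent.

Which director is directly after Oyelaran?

Tran

By equity stake (higher first): Quinn and Oyelaran (both 17 percent); then Tran (15 percent); then Okafor (12 percent); then Petrov (10 percent).
Quinn and Oyelaran both have continuous board tenure 1 year, so the next rule applies.
Quinn and Oyelaran are each a founding director, so the next rule applies.
Among Quinn and Oyelaran, by board role: Quinn (Chair of the Board) before Oyelaran (Executive Director).
Order: Quinn, Oyelaran, Tran, Okafor, Petrov.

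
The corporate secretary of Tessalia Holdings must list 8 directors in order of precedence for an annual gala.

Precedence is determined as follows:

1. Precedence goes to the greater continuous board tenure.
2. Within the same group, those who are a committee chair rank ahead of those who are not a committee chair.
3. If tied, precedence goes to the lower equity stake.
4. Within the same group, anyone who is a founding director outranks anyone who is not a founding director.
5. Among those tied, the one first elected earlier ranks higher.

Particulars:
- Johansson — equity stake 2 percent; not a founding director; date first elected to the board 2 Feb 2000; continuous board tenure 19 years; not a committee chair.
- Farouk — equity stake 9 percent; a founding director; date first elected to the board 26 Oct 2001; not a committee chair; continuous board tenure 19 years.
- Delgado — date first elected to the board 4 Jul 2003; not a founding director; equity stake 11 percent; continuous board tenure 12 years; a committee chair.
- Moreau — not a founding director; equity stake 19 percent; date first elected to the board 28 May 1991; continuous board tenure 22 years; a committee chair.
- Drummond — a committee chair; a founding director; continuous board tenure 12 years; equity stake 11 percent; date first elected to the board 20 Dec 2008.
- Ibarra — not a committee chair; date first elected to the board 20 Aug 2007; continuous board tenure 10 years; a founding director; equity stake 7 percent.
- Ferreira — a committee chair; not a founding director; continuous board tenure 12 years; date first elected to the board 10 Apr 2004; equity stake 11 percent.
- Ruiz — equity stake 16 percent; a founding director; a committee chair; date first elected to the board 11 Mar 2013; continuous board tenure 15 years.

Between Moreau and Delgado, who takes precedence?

Moreau

By continuous board tenure (higher first): Moreau (22 years); then Johansson and Farouk (both 19 years); then Ruiz (15 years); then Drummond, Delgado and Ferreira (each 12 years); then Ibarra (10 years).
Johansson and Farouk are each not a committee chair, so the next rule applies.
Among Johansson and Farouk, by equity stake (lower first): Johansson (2 percent) before Farouk (9 percent).
Drummond, Delgado and Ferreira are each a committee chair, so the next rule applies.
Drummond, Delgado and Ferreira all have equity stake 11 percent, so the next rule applies.
Among Drummond, Delgado and Ferreira, a founding director before not a founding director: Drummond (a founding director) before Delgado and Ferreira (not a founding director).
Among Delgado and Ferreira, by date first elected to the board (earlier first): Delgado (4 Jul 2003) before Ferreira (10 Apr 2004).
So Moreau takes precedence.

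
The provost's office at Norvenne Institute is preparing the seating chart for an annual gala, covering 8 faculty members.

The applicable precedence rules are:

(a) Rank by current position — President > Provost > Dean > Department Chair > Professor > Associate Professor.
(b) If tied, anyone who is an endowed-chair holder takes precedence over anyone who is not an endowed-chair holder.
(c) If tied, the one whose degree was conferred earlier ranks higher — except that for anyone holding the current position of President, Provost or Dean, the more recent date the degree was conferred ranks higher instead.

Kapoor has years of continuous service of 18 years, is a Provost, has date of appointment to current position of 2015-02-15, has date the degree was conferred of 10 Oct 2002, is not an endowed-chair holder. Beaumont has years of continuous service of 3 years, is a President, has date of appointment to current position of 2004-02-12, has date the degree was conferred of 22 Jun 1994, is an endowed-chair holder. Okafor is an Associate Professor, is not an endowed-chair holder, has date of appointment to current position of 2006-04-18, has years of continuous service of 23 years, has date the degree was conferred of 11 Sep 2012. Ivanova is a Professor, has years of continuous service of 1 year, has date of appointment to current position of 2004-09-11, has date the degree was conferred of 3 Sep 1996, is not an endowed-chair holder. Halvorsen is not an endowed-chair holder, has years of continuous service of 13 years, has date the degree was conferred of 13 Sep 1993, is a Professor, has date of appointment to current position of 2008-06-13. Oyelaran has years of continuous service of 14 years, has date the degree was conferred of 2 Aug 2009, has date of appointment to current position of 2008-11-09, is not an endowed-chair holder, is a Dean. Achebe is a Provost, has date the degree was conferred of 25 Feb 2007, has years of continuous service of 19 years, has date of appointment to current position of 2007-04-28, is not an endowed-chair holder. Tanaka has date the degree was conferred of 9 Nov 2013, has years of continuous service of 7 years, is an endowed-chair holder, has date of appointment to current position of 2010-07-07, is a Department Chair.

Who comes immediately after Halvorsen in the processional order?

By current position: Beaumont (President); then Achebe and Kapoor (Provost); then Oyelaran (Dean); then Tanaka (Department Chair); then Halvorsen and Ivanova (Professor); then Okafor (Associate Professor).
Achebe and Kapoor are each not an endowed-chair holder, so the next rule applies.
Among Achebe and Kapoor, by date the degree was conferred (later first) (reversed rule for this group): Achebe (25 Feb 2007) before Kapoor (10 Oct 2002).
Halvorsen and Ivanova are each not an endowed-chair holder, so the next rule applies.
Among Halvorsen and Ivanova, by date the degree was conferred (earlier first): Halvorsen (13 Sep 1993) before Ivanova (3 Sep 1996).
Order: Beaumont, Achebe, Kapoor, Oyelaran, Tanaka, Halvorsen, Ivanova, Okafor.

Ivanova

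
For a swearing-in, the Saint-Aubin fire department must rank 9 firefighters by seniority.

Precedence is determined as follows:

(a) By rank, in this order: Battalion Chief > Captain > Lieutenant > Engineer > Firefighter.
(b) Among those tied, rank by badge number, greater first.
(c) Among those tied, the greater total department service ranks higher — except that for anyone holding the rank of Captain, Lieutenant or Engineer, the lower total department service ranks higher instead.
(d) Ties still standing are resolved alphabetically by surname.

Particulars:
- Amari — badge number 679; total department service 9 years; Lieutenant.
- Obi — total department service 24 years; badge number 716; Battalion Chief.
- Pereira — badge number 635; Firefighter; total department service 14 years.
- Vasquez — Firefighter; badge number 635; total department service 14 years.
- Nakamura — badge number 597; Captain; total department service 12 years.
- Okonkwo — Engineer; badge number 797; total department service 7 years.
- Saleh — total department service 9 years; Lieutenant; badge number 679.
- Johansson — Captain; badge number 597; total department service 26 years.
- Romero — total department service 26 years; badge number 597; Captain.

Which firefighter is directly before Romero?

By rank: Obi (Battalion Chief); then Nakamura, Johansson and Romero (Captain); then Amari and Saleh (Lieutenant); then Okonkwo (Engineer); then Pereira and Vasquez (Firefighter).
Nakamura, Johansson and Romero all have badge number 597, so the next rule applies.
Among Nakamura, Johansson and Romero, by total department service (lower first) (reversed rule for this group): Nakamura (12 years) before Johansson and Romero (26 years).
Among Johansson and Romero, alphabetically by surname: Johansson before Romero.
Amari and Saleh both have badge number 679, so the next rule applies.
Amari and Saleh both have total department service 9 years, so the next rule applies.
Among Amari and Saleh, alphabetically by surname: Amari before Saleh.
Pereira and Vasquez both have badge number 635, so the next rule applies.
Pereira and Vasquez both have total department service 14 years, so the next rule applies.
Among Pereira and Vasquez, alphabetically by surname: Pereira before Vasquez.
Order: Obi, Nakamura, Johansson, Romero, Amari, Saleh, Okonkwo, Pereira, Vasquez.

Johansson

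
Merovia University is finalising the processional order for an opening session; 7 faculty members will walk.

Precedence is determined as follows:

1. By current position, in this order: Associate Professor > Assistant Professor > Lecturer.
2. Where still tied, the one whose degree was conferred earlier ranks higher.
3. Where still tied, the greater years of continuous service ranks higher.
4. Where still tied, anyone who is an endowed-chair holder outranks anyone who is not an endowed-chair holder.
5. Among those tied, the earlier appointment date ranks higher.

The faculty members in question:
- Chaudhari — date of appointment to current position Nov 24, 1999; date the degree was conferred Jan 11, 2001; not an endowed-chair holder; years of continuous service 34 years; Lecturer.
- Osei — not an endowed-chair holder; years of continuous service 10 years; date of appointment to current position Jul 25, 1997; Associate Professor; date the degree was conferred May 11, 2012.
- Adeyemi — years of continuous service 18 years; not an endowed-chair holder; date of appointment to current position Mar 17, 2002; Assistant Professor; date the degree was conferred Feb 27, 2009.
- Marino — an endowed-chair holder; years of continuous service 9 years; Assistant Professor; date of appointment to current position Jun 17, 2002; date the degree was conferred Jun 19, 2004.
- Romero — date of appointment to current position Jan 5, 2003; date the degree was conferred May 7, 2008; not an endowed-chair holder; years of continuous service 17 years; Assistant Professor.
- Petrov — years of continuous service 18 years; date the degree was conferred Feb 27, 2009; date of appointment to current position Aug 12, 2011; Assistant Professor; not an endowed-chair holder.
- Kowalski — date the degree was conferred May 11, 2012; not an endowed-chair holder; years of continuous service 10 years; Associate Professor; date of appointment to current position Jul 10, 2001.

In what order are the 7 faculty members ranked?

Osei, Kowalski, Marino, Romero, Adeyemi, Petrov, Chaudhari

By current position: Osei and Kowalski (Associate Professor); then Marino, Romero, Adeyemi and Petrov (Assistant Professor); then Chaudhari (Lecturer).
Osei and Kowalski both have date the degree was conferred May 11, 2012, so the next rule applies.
Osei and Kowalski both have years of continuous service 10 years, so the next rule applies.
Osei and Kowalski are each not an endowed-chair holder, so the next rule applies.
Among Osei and Kowalski, by date of appointment to current position (earlier first): Osei (Jul 25, 1997) before Kowalski (Jul 10, 2001).
Among Marino, Romero, Adeyemi and Petrov, by date the degree was conferred (earlier first): Marino (Jun 19, 2004) before Romero (May 7, 2008) before Adeyemi and Petrov (Feb 27, 2009).
Adeyemi and Petrov both have years of continuous service 18 years, so the next rule applies.
Adeyemi and Petrov are each not an endowed-chair holder, so the next rule applies.
Among Adeyemi and Petrov, by date of appointment to current position (earlier first): Adeyemi (Mar 17, 2002) before Petrov (Aug 12, 2011).
Full order: Osei, Kowalski, Marino, Romero, Adeyemi, Petrov, Chaudhari.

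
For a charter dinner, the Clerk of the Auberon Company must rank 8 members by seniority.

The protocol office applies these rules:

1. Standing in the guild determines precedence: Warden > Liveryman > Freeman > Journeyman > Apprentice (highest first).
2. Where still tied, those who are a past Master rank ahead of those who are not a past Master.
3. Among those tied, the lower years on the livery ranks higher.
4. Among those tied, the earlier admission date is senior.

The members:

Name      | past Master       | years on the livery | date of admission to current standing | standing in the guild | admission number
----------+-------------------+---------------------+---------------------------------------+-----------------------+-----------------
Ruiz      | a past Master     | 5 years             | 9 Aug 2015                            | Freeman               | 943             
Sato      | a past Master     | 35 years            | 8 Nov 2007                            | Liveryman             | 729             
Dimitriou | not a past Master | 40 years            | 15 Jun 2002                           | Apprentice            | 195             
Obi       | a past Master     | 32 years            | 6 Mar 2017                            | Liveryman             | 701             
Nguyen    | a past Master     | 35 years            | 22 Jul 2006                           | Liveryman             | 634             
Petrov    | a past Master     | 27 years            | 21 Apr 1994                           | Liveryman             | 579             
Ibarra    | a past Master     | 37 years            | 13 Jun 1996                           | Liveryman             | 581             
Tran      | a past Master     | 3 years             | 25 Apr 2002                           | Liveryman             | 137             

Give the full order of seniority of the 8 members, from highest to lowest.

Tran, Petrov, Obi, Nguyen, Sato, Ibarra, Ruiz, Dimitriou

By standing in the guild: Tran, Petrov, Obi, Nguyen, Sato and Ibarra (Liveryman); then Ruiz (Freeman); then Dimitriou (Apprentice).
Tran, Petrov, Obi, Nguyen, Sato and Ibarra are each a past Master, so the next rule applies.
Among Tran, Petrov, Obi, Nguyen, Sato and Ibarra, by years on the livery (lower first): Tran (3 years) before Petrov (27 years) before Obi (32 years) before Nguyen and Sato (35 years) before Ibarra (37 years).
Among Nguyen and Sato, by date of admission to current standing (earlier first): Nguyen (22 Jul 2006) before Sato (8 Nov 2007).
Full order: Tran, Petrov, Obi, Nguyen, Sato, Ibarra, Ruiz, Dimitriou.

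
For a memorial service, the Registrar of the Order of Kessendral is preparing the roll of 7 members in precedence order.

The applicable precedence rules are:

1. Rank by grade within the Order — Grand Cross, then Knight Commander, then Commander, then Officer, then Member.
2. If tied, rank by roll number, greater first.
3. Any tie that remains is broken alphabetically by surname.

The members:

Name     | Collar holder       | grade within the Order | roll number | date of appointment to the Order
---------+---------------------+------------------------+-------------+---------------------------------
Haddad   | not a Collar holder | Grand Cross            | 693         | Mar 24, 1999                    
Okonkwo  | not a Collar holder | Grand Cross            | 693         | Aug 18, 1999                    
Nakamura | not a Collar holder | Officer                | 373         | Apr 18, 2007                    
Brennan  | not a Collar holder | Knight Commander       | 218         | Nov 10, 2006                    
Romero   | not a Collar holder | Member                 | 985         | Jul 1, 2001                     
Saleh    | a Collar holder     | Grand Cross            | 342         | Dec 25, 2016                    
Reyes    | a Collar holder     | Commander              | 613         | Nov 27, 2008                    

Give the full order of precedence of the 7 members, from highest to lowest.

Haddad, Okonkwo, Saleh, Brennan, Reyes, Nakamura, Romero

By grade within the Order: Haddad, Okonkwo and Saleh (Grand Cross); then Brennan (Knight Commander); then Reyes (Commander); then Nakamura (Officer); then Romero (Member).
Among Haddad, Okonkwo and Saleh, by roll number (higher first): Haddad and Okonkwo (693) before Saleh (342).
Among Haddad and Okonkwo, alphabetically by surname: Haddad before Okonkwo.
Full order: Haddad, Okonkwo, Saleh, Brennan, Reyes, Nakamura, Romero.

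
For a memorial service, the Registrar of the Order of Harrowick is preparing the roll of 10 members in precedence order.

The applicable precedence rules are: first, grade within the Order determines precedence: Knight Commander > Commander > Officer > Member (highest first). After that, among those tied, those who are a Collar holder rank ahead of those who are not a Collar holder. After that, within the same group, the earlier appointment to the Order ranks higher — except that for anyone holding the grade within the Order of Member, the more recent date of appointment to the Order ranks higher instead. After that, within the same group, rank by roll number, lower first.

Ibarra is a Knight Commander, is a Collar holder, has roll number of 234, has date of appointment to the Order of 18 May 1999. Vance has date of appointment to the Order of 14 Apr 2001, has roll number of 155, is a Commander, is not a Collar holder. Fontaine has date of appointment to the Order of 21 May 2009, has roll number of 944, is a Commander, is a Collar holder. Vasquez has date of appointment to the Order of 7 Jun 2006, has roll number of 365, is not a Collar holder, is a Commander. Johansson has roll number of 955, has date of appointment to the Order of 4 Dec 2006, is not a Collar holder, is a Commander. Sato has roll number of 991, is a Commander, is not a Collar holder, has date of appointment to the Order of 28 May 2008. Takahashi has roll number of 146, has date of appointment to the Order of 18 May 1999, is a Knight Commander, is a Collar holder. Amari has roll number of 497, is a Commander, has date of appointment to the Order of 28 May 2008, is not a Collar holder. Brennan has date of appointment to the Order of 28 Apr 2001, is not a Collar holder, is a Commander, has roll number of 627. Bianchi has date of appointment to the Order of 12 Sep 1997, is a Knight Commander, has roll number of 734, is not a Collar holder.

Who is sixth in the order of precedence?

Brennan

By grade within the Order: Takahashi, Ibarra and Bianchi (Knight Commander); then Fontaine, Vance, Brennan, Vasquez, Johansson, Amari and Sato (Commander).
Among Takahashi, Ibarra and Bianchi, a Collar holder before not a Collar holder: Takahashi and Ibarra (a Collar holder) before Bianchi (not a Collar holder).
Takahashi and Ibarra both have date of appointment to the Order 18 May 1999, so the next rule applies.
Among Takahashi and Ibarra, by roll number (lower first): Takahashi (146) before Ibarra (234).
Among Fontaine, Vance, Brennan, Vasquez, Johansson, Amari and Sato, a Collar holder before not a Collar holder: Fontaine (a Collar holder) before Vance, Brennan, Vasquez, Johansson, Amari and Sato (not a Collar holder).
Among Vance, Brennan, Vasquez, Johansson, Amari and Sato, by date of appointment to the Order (earlier first): Vance (14 Apr 2001) before Brennan (28 Apr 2001) before Vasquez (7 Jun 2006) before Johansson (4 Dec 2006) before Amari and Sato (28 May 2008).
Among Amari and Sato, by roll number (lower first): Amari (497) before Sato (991).
Order: Takahashi, Ibarra, Bianchi, Fontaine, Vance, Brennan, Vasquez, Johansson, Amari, Sato.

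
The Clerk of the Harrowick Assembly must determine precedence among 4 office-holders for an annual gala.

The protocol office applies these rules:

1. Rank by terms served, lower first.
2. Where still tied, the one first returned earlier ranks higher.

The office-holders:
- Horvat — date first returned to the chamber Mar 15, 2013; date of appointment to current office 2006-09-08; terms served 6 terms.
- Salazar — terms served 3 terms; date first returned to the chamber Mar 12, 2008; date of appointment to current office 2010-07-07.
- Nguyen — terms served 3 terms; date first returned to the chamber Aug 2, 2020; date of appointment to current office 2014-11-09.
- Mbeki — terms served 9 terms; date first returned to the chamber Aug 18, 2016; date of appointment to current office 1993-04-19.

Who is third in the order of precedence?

Horvat

By terms served (lower first): Salazar and Nguyen (both 3 terms); then Horvat (6 terms); then Mbeki (9 terms).
Among Salazar and Nguyen, by date first returned to the chamber (earlier first): Salazar (Mar 12, 2008) before Nguyen (Aug 2, 2020).
Order: Salazar, Nguyen, Horvat, Mbeki.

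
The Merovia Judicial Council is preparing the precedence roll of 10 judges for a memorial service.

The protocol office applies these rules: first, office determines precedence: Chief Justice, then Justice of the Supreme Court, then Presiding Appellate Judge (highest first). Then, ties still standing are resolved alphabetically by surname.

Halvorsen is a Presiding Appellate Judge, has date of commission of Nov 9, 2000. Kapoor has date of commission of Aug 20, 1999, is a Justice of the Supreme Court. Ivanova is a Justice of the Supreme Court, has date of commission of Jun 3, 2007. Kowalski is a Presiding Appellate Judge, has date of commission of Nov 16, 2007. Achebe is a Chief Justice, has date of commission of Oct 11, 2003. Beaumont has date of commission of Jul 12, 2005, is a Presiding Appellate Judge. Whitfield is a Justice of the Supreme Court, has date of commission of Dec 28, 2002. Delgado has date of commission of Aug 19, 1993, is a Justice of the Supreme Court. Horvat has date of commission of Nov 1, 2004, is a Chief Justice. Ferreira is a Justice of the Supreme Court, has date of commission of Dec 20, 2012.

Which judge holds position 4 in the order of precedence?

Ferreira

By office: Achebe and Horvat (Chief Justice); then Delgado, Ferreira, Ivanova, Kapoor and Whitfield (Justice of the Supreme Court); then Beaumont, Halvorsen and Kowalski (Presiding Appellate Judge).
Among Achebe and Horvat, alphabetically by surname: Achebe before Horvat.
Among Delgado, Ferreira, Ivanova, Kapoor and Whitfield, alphabetically by surname: Delgado before Ferreira before Ivanova before Kapoor before Whitfield.
Among Beaumont, Halvorsen and Kowalski, alphabetically by surname: Beaumont before Halvorsen before Kowalski.
Order: Achebe, Horvat, Delgado, Ferreira, Ivanova, Kapoor, Whitfield, Beaumont, Halvorsen, Kowalski.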